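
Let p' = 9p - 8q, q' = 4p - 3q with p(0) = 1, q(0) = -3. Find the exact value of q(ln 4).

A = [[9,-8],[4,-3]]; eigenvalues λ = 1, 5.
Eigenvectors: (-1,-1) for λ=1, (-2,-1) for λ=5.
From the initial condition, c_1 = 7, c_2 = -4.
q(ln 4) = (7)(4^1)(-1) + (-4)(4^5)(-1) = 4068.

4068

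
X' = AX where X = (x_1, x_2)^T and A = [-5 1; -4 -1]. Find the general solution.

x_1(t) = -C_1e^(-3t) - C_2te^(-3t), x_2(t) = -2C_1e^(-3t) - 2C_2te^(-3t) - C_2e^(-3t)

Coefficient matrix A = [[-5, 1], [-4, -1]].
Characteristic polynomial det(A - λI) = λ^2 + 6λ + 9 = 0.
Single eigenvalue λ = -3 with algebraic multiplicity 2.
Eigenvector v = (-1,-2); generalized eigenvector w with (A-λI)w=v is (0,-1).
General solution: e^(-3t)[C_1·v + C_2·(t·v + w)].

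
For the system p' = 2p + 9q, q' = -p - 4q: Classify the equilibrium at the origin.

A = [[2,9],[-1,-4]]; det(A-λI) = λ^2 + 2λ + 1.
repeated λ = -1 with a single eigenvector.

stable improper node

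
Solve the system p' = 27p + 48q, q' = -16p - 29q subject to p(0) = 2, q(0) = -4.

Coefficient matrix A = [[27, 48], [-16, -29]].
Characteristic polynomial det(A - λI) = λ^2 + 2λ - 15 = 0.
Eigenvalues λ = 3, -5.
For λ=3: (A-λI) row 1 is [24, 48], so an eigenvector is (-2, 1).
For λ=-5: (A-λI) row 1 is [32, 48], so an eigenvector is (3, -2).
General solution: C_1e^(3t)(-2,1) + C_2e^(-5t)(3,-2).
Applying p(0)=2, q(0)=-4 gives C_1=8, C_2=6.

p(t) = -16e^(3t) + 18e^(-5t), q(t) = 8e^(3t) - 12e^(-5t)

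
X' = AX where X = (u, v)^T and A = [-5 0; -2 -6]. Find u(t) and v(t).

Coefficient matrix A = [[-5, 0], [-2, -6]].
Characteristic polynomial det(A - λI) = λ^2 + 11λ + 30 = 0.
Eigenvalues λ = -6, -5.
For λ=-6: (A-λI) row 1 is [1, 0], so an eigenvector is (0, -1).
For λ=-5: (A-λI) row 2 is [-2, -1], so an eigenvector is (-1, 2).
General solution: c_1e^(-6t)(0,-1) + c_2e^(-5t)(-1,2).

u(t) = -c_2e^(-5t), v(t) = -c_1e^(-6t) + 2c_2e^(-5t)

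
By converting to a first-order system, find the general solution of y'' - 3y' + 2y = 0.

Let x_1 = y, x_2 = y'. Then x_1' = x_2 and x_2' = -2x_1 + 3x_2.
A = [[0,1],[-2,3]]; det(A-λI) = λ^2 - 3λ + 2.
Eigenvalues λ = 1, 2 with eigenvectors (1,1), (1,2).

y(t) = K_1e^(t) + K_2e^(2t)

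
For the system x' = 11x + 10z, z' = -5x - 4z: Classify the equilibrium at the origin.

unstable node

A = [[11,10],[-5,-4]]; det(A-λI) = λ^2 - 7λ + 6.
λ = 6, 1: both positive.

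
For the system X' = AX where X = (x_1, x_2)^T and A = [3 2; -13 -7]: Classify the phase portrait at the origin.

stable spiral

A = [[3,2],[-13,-7]]; det(A-λI) = λ^2 + 4λ + 5.
λ = -2 ± i: negative real part.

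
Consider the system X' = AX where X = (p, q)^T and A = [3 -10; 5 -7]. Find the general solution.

p(t) = c_1e^(-2t)sin(5t) - c_1e^(-2t)cos(5t) - c_2e^(-2t)sin(5t) - c_2e^(-2t)cos(5t), q(t) = -c_1e^(-2t)cos(5t) - c_2e^(-2t)sin(5t)

Coefficient matrix A = [[3, -10], [5, -7]].
Characteristic polynomial det(A - λI) = λ^2 + 4λ + 29 = 0.
Eigenvalues λ = -2 ± 5i (complex conjugate pair).
For λ=-2+5i: an eigenvector is (-1,-1) - i(1,0) = (-1 - i, -1).
A real fundamental pair from Re and Im of e^((-2+5i)t)v: X_1 = e^(-2t)(cos(5t)·(-1,-1) + sin(5t)·(1,0)), X_2 = e^(-2t)(sin(5t)·(-1,-1) - cos(5t)·(1,0)).
General solution: c_1X_1 + c_2X_2.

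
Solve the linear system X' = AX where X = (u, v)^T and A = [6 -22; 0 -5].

u(t) = -2K_1e^(-5t) + K_2e^(6t), v(t) = -K_1e^(-5t)

Coefficient matrix A = [[6, -22], [0, -5]].
Characteristic polynomial det(A - λI) = λ^2 - λ - 30 = 0.
Eigenvalues λ = -5, 6.
For λ=-5: (A-λI) row 1 is [11, -22], so an eigenvector is (-2, -1).
For λ=6: (A-λI) row 1 is [0, -22], so an eigenvector is (1, 0).
General solution: K_1e^(-5t)(-2,-1) + K_2e^(6t)(1,0).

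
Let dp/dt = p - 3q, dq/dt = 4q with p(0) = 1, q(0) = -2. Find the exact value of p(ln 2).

30

A = [[1,-3],[0,4]]; eigenvalues λ = 1, 4.
Eigenvectors: (-1,0) for λ=1, (-1,1) for λ=4.
From the initial condition, c_1 = 1, c_2 = -2.
p(ln 2) = (1)(2^1)(-1) + (-2)(2^4)(-1) = 30.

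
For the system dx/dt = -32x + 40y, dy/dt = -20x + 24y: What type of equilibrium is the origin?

A = [[-32,40],[-20,24]]; det(A-λI) = λ^2 + 8λ + 32.
λ = -4 ± 4i: negative real part.

stable spiral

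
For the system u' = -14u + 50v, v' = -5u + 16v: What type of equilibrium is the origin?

unstable spiral

A = [[-14,50],[-5,16]]; det(A-λI) = λ^2 - 2λ + 26.
λ = 1 ± 5i: positive real part.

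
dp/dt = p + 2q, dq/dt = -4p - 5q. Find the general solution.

p(t) = -C_1e^(-t) + C_2e^(-3t), q(t) = C_1e^(-t) - 2C_2e^(-3t)

Coefficient matrix A = [[1, 2], [-4, -5]].
Characteristic polynomial det(A - λI) = λ^2 + 4λ + 3 = 0.
Eigenvalues λ = -1, -3.
For λ=-1: (A-λI) row 1 is [2, 2], so an eigenvector is (-1, 1).
For λ=-3: (A-λI) row 1 is [4, 2], so an eigenvector is (1, -2).
General solution: C_1e^(-t)(-1,1) + C_2e^(-3t)(1,-2).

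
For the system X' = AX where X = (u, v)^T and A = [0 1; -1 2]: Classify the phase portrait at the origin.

A = [[0,1],[-1,2]]; det(A-λI) = λ^2 - 2λ + 1.
repeated λ = 1 with a single eigenvector.

unstable improper node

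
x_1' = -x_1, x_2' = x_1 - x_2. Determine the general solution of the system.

Coefficient matrix A = [[-1, 0], [1, -1]].
Characteristic polynomial det(A - λI) = λ^2 + 2λ + 1 = 0.
Single eigenvalue λ = -1 with algebraic multiplicity 2.
Eigenvector v = (0,-1); generalized eigenvector w with (A-λI)w=v is (-1,1).
General solution: e^(-t)[c_1·v + c_2·(t·v + w)].

x_1(t) = -c_2e^(-t), x_2(t) = -c_1e^(-t) - c_2te^(-t) + c_2e^(-t)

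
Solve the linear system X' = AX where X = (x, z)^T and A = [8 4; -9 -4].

Coefficient matrix A = [[8, 4], [-9, -4]].
Characteristic polynomial det(A - λI) = λ^2 - 4λ + 4 = 0.
Single eigenvalue λ = 2 with algebraic multiplicity 2.
Eigenvector v = (-2,3); generalized eigenvector w with (A-λI)w=v is (1,-2).
General solution: e^(2t)[K_1·v + K_2·(t·v + w)].

x(t) = -2K_1e^(2t) - 2K_2te^(2t) + K_2e^(2t), z(t) = 3K_1e^(2t) + 3K_2te^(2t) - 2K_2e^(2t)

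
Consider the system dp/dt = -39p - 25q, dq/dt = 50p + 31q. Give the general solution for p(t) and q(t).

p(t) = 2K_1e^(-4t)sin(5t) - K_1e^(-4t)cos(5t) - K_2e^(-4t)sin(5t) - 2K_2e^(-4t)cos(5t), q(t) = -3K_1e^(-4t)sin(5t) + K_1e^(-4t)cos(5t) + K_2e^(-4t)sin(5t) + 3K_2e^(-4t)cos(5t)

Coefficient matrix A = [[-39, -25], [50, 31]].
Characteristic polynomial det(A - λI) = λ^2 + 8λ + 41 = 0.
Eigenvalues λ = -4 ± 5i (complex conjugate pair).
For λ=-4+5i: an eigenvector is (-1,1) - i(2,-3) = (-1 - 2i, 1 + 3i).
A real fundamental pair from Re and Im of e^((-4+5i)t)v: X_1 = e^(-4t)(cos(5t)·(-1,1) + sin(5t)·(2,-3)), X_2 = e^(-4t)(sin(5t)·(-1,1) - cos(5t)·(2,-3)).
General solution: K_1X_1 + K_2X_2.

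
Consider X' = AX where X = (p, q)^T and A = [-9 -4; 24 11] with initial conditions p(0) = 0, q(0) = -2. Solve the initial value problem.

p(t) = 2e^(3t) - 2e^(-t), q(t) = -6e^(3t) + 4e^(-t)

Coefficient matrix A = [[-9, -4], [24, 11]].
Characteristic polynomial det(A - λI) = λ^2 - 2λ - 3 = 0.
Eigenvalues λ = -1, 3.
For λ=-1: (A-λI) row 1 is [-8, -4], so an eigenvector is (-1, 2).
For λ=3: (A-λI) row 1 is [-12, -4], so an eigenvector is (1, -3).
General solution: K_1e^(-t)(-1,2) + K_2e^(3t)(1,-3).
Applying p(0)=0, q(0)=-2 gives K_1=2, K_2=2.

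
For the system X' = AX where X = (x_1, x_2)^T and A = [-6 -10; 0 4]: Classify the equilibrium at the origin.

saddle

A = [[-6,-10],[0,4]]; det(A-λI) = λ^2 + 2λ - 24.
λ = -6, 4: opposite signs.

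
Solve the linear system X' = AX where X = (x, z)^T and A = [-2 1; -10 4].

Coefficient matrix A = [[-2, 1], [-10, 4]].
Characteristic polynomial det(A - λI) = λ^2 - 2λ + 2 = 0.
Eigenvalues λ = 1 ± i (complex conjugate pair).
For λ=1+i: an eigenvector is (-1,-3) - i(0,1) = (-1, -3 - i).
A real fundamental pair from Re and Im of e^((1+i)t)v: X_1 = e^(t)(cos(t)·(-1,-3) + sin(t)·(0,1)), X_2 = e^(t)(sin(t)·(-1,-3) - cos(t)·(0,1)).
General solution: c_1X_1 + c_2X_2.

x(t) = -c_1e^(t)cos(t) - c_2e^(t)sin(t), z(t) = c_1e^(t)sin(t) - 3c_1e^(t)cos(t) - 3c_2e^(t)sin(t) - c_2e^(t)cos(t)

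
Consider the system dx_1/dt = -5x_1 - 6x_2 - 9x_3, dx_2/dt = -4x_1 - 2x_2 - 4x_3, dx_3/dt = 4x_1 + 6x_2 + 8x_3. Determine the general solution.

Coefficient matrix A = [[-5, -6, -9], [-4, -2, -4], [4, 6, 8]].
det(A - λI) = 0 gives eigenvalues λ = -1, -2, 4.
For λ=-1: eigenvector (-3,-4,4).
For λ=-2: eigenvector (1,1,-1).
For λ=4: eigenvector (-1,0,1).
General solution: c_1e^(-t)(-3,-4,4) + c_2e^(-2t)(1,1,-1) + c_3e^(4t)(-1,0,1).

x_1(t) = -3c_1e^(-t) + c_2e^(-2t) - c_3e^(4t), x_2(t) = -4c_1e^(-t) + c_2e^(-2t), x_3(t) = 4c_1e^(-t) - c_2e^(-2t) + c_3e^(4t)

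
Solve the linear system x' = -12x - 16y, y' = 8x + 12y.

x(t) = 2C_1e^(-4t) + C_2e^(4t), y(t) = -C_1e^(-4t) - C_2e^(4t)

Coefficient matrix A = [[-12, -16], [8, 12]].
Characteristic polynomial det(A - λI) = λ^2 - 16 = 0.
Eigenvalues λ = -4, 4.
For λ=-4: (A-λI) row 1 is [-8, -16], so an eigenvector is (2, -1).
For λ=4: (A-λI) row 1 is [-16, -16], so an eigenvector is (1, -1).
General solution: C_1e^(-4t)(2,-1) + C_2e^(4t)(1,-1).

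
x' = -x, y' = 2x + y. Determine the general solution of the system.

x(t) = -C_2e^(-t), y(t) = -C_1e^(t) + C_2e^(-t)

Coefficient matrix A = [[-1, 0], [2, 1]].
Characteristic polynomial det(A - λI) = λ^2 - 1 = 0.
Eigenvalues λ = 1, -1.
For λ=1: (A-λI) row 1 is [-2, 0], so an eigenvector is (0, -1).
For λ=-1: (A-λI) row 2 is [2, 2], so an eigenvector is (-1, 1).
General solution: C_1e^(t)(0,-1) + C_2e^(-t)(-1,1).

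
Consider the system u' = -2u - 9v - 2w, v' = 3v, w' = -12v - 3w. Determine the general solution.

Coefficient matrix A = [[-2, -9, -2], [0, 3, 0], [0, -12, -3]].
det(A - λI) = 0 gives eigenvalues λ = -2, -3, 3.
For λ=-2: eigenvector (1,0,0).
For λ=-3: eigenvector (2,0,1).
For λ=3: eigenvector (-1,1,-2).
General solution: K_1e^(-2t)(1,0,0) + K_2e^(-3t)(2,0,1) + K_3e^(3t)(-1,1,-2).

u(t) = K_1e^(-2t) + 2K_2e^(-3t) - K_3e^(3t), v(t) = K_3e^(3t), w(t) = K_2e^(-3t) - 2K_3e^(3t)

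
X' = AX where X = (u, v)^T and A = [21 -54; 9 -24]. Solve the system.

Coefficient matrix A = [[21, -54], [9, -24]].
Characteristic polynomial det(A - λI) = λ^2 + 3λ - 18 = 0.
Eigenvalues λ = -6, 3.
For λ=-6: (A-λI) row 1 is [27, -54], so an eigenvector is (2, 1).
For λ=3: (A-λI) row 1 is [18, -54], so an eigenvector is (-3, -1).
General solution: K_1e^(-6t)(2,1) + K_2e^(3t)(-3,-1).

u(t) = 2K_1e^(-6t) - 3K_2e^(3t), v(t) = K_1e^(-6t) - K_2e^(3t)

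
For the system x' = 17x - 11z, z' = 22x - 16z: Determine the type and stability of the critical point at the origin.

A = [[17,-11],[22,-16]]; det(A-λI) = λ^2 - λ - 30.
λ = 6, -5: opposite signs.

saddle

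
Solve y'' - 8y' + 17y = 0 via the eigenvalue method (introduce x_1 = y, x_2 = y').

Let x_1 = y, x_2 = y'. Then x_1' = x_2 and x_2' = -17x_1 + 8x_2.
A = [[0,1],[-17,8]]; det(A-λI) = λ^2 - 8λ + 17.
Eigenvalues λ = 4 ± i.

y(t) = c_1e^(4t)cos(t) + c_2e^(4t)sin(t)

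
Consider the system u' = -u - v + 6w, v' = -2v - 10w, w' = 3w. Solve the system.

u(t) = C_1e^(-t) + 2C_2e^(3t) + C_3e^(-2t), v(t) = -2C_2e^(3t) + C_3e^(-2t), w(t) = C_2e^(3t)

Coefficient matrix A = [[-1, -1, 6], [0, -2, -10], [0, 0, 3]].
det(A - λI) = 0 gives eigenvalues λ = -1, 3, -2.
For λ=-1: eigenvector (1,0,0).
For λ=3: eigenvector (2,-2,1).
For λ=-2: eigenvector (1,1,0).
General solution: C_1e^(-t)(1,0,0) + C_2e^(3t)(2,-2,1) + C_3e^(-2t)(1,1,0).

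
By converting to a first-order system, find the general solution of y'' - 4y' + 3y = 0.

y(t) = c_1e^(3t) + c_2e^(t)

Let x_1 = y, x_2 = y'. Then x_1' = x_2 and x_2' = -3x_1 + 4x_2.
A = [[0,1],[-3,4]]; det(A-λI) = λ^2 - 4λ + 3.
Eigenvalues λ = 3, 1 with eigenvectors (1,3), (1,1).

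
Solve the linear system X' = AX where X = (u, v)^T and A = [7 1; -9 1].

Coefficient matrix A = [[7, 1], [-9, 1]].
Characteristic polynomial det(A - λI) = λ^2 - 8λ + 16 = 0.
Single eigenvalue λ = 4 with algebraic multiplicity 2.
Eigenvector v = (-1,3); generalized eigenvector w with (A-λI)w=v is (0,-1).
General solution: e^(4t)[C_1·v + C_2·(t·v + w)].

u(t) = -C_1e^(4t) - C_2te^(4t), v(t) = 3C_1e^(4t) + 3C_2te^(4t) - C_2e^(4t)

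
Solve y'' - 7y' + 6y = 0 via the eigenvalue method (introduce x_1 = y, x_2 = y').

y(t) = C_1e^(6t) + C_2e^(t)

Let x_1 = y, x_2 = y'. Then x_1' = x_2 and x_2' = -6x_1 + 7x_2.
A = [[0,1],[-6,7]]; det(A-λI) = λ^2 - 7λ + 6.
Eigenvalues λ = 6, 1 with eigenvectors (1,6), (1,1).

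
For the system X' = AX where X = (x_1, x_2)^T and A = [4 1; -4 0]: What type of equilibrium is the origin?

unstable improper node

A = [[4,1],[-4,0]]; det(A-λI) = λ^2 - 4λ + 4.
repeated λ = 2 with a single eigenvector.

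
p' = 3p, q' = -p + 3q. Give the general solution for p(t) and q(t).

p(t) = C_2e^(3t), q(t) = -C_1e^(3t) - C_2te^(3t)

Coefficient matrix A = [[3, 0], [-1, 3]].
Characteristic polynomial det(A - λI) = λ^2 - 6λ + 9 = 0.
Single eigenvalue λ = 3 with algebraic multiplicity 2.
Eigenvector v = (0,-1); generalized eigenvector w with (A-λI)w=v is (1,0).
General solution: e^(3t)[C_1·v + C_2·(t·v + w)].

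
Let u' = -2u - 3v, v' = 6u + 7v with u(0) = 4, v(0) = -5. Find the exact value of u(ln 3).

A = [[-2,-3],[6,7]]; eigenvalues λ = 1, 4.
Eigenvectors: (-1,1) for λ=1, (1,-2) for λ=4.
From the initial condition, c_1 = -3, c_2 = 1.
u(ln 3) = (-3)(3^1)(-1) + (1)(3^4)(1) = 90.

90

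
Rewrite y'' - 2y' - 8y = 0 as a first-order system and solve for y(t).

Let x_1 = y, x_2 = y'. Then x_1' = x_2 and x_2' = 8x_1 + 2x_2.
A = [[0,1],[8,2]]; det(A-λI) = λ^2 - 2λ - 8.
Eigenvalues λ = 4, -2 with eigenvectors (1,4), (1,-2).

y(t) = c_1e^(4t) + c_2e^(-2t)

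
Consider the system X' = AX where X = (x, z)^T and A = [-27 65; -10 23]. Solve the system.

Coefficient matrix A = [[-27, 65], [-10, 23]].
Characteristic polynomial det(A - λI) = λ^2 + 4λ + 29 = 0.
Eigenvalues λ = -2 ± 5i (complex conjugate pair).
For λ=-2+5i: an eigenvector is (-3,-1) - i(2,1) = (-3 - 2i, -1 - i).
A real fundamental pair from Re and Im of e^((-2+5i)t)v: X_1 = e^(-2t)(cos(5t)·(-3,-1) + sin(5t)·(2,1)), X_2 = e^(-2t)(sin(5t)·(-3,-1) - cos(5t)·(2,1)).
General solution: K_1X_1 + K_2X_2.

x(t) = 2K_1e^(-2t)sin(5t) - 3K_1e^(-2t)cos(5t) - 3K_2e^(-2t)sin(5t) - 2K_2e^(-2t)cos(5t), z(t) = K_1e^(-2t)sin(5t) - K_1e^(-2t)cos(5t) - K_2e^(-2t)sin(5t) - K_2e^(-2t)cos(5t)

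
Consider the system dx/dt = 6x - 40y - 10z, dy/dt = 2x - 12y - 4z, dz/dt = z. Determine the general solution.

x(t) = 2c_1e^(t) + 4c_2e^(-4t) + 5c_3e^(-2t), y(t) = c_2e^(-4t) + c_3e^(-2t), z(t) = c_1e^(t)

Coefficient matrix A = [[6, -40, -10], [2, -12, -4], [0, 0, 1]].
det(A - λI) = 0 gives eigenvalues λ = 1, -4, -2.
For λ=1: eigenvector (2,0,1).
For λ=-4: eigenvector (4,1,0).
For λ=-2: eigenvector (5,1,0).
General solution: c_1e^(t)(2,0,1) + c_2e^(-4t)(4,1,0) + c_3e^(-2t)(5,1,0).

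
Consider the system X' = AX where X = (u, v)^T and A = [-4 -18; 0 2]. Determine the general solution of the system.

Coefficient matrix A = [[-4, -18], [0, 2]].
Characteristic polynomial det(A - λI) = λ^2 + 2λ - 8 = 0.
Eigenvalues λ = -4, 2.
For λ=-4: (A-λI) row 1 is [0, -18], so an eigenvector is (-1, 0).
For λ=2: (A-λI) row 1 is [-6, -18], so an eigenvector is (3, -1).
General solution: C_1e^(-4t)(-1,0) + C_2e^(2t)(3,-1).

u(t) = -C_1e^(-4t) + 3C_2e^(2t), v(t) = -C_2e^(2t)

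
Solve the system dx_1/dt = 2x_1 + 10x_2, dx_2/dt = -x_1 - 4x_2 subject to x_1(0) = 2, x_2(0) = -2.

x_1(t) = -14e^(-t)sin(t) + 2e^(-t)cos(t), x_2(t) = 4e^(-t)sin(t) - 2e^(-t)cos(t)

Coefficient matrix A = [[2, 10], [-1, -4]].
Characteristic polynomial det(A - λI) = λ^2 + 2λ + 2 = 0.
Eigenvalues λ = -1 ± i (complex conjugate pair).
For λ=-1+i: an eigenvector is (-3,1) - i(1,0) = (-3 - i, 1).
A real fundamental pair from Re and Im of e^((-1+i)t)v: X_1 = e^(-t)(cos(t)·(-3,1) + sin(t)·(1,0)), X_2 = e^(-t)(sin(t)·(-3,1) - cos(t)·(1,0)).
General solution: c_1X_1 + c_2X_2.
Applying x_1(0)=2, x_2(0)=-2 gives c_1=-2, c_2=4.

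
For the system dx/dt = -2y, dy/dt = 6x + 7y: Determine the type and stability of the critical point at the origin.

A = [[0,-2],[6,7]]; det(A-λI) = λ^2 - 7λ + 12.
λ = 3, 4: both positive.

unstable node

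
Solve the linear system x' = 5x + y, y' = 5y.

Coefficient matrix A = [[5, 1], [0, 5]].
Characteristic polynomial det(A - λI) = λ^2 - 10λ + 25 = 0.
Single eigenvalue λ = 5 with algebraic multiplicity 2.
Eigenvector v = (1,0); generalized eigenvector w with (A-λI)w=v is (3,1).
General solution: e^(5t)[c_1·v + c_2·(t·v + w)].

x(t) = c_1e^(5t) + c_2te^(5t) + 3c_2e^(5t), y(t) = c_2e^(5t)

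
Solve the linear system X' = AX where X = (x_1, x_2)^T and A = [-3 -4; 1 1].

x_1(t) = -2c_1e^(-t) - 2c_2te^(-t) - c_2e^(-t), x_2(t) = c_1e^(-t) + c_2te^(-t) + c_2e^(-t)

Coefficient matrix A = [[-3, -4], [1, 1]].
Characteristic polynomial det(A - λI) = λ^2 + 2λ + 1 = 0.
Single eigenvalue λ = -1 with algebraic multiplicity 2.
Eigenvector v = (-2,1); generalized eigenvector w with (A-λI)w=v is (-1,1).
General solution: e^(-t)[c_1·v + c_2·(t·v + w)].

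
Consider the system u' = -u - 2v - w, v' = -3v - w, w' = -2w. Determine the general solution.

u(t) = K_1e^(-t) - K_2e^(-2t) + K_3e^(-3t), v(t) = -K_2e^(-2t) + K_3e^(-3t), w(t) = K_2e^(-2t)

Coefficient matrix A = [[-1, -2, -1], [0, -3, -1], [0, 0, -2]].
det(A - λI) = 0 gives eigenvalues λ = -1, -2, -3.
For λ=-1: eigenvector (1,0,0).
For λ=-2: eigenvector (-1,-1,1).
For λ=-3: eigenvector (1,1,0).
General solution: K_1e^(-t)(1,0,0) + K_2e^(-2t)(-1,-1,1) + K_3e^(-3t)(1,1,0).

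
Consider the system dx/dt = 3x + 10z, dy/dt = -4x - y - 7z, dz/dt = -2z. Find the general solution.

x(t) = K_1e^(3t) - 2K_3e^(-2t), y(t) = -K_1e^(3t) + K_2e^(-t) - K_3e^(-2t), z(t) = K_3e^(-2t)

Coefficient matrix A = [[3, 0, 10], [-4, -1, -7], [0, 0, -2]].
det(A - λI) = 0 gives eigenvalues λ = 3, -1, -2.
For λ=3: eigenvector (1,-1,0).
For λ=-1: eigenvector (0,1,0).
For λ=-2: eigenvector (-2,-1,1).
General solution: K_1e^(3t)(1,-1,0) + K_2e^(-t)(0,1,0) + K_3e^(-2t)(-2,-1,1).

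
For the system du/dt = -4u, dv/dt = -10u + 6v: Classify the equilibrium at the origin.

A = [[-4,0],[-10,6]]; det(A-λI) = λ^2 - 2λ - 24.
λ = 6, -4: opposite signs.

saddle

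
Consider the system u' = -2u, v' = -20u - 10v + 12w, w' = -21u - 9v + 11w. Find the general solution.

u(t) = c_1e^(-2t), v(t) = 2c_1e^(-2t) + 4c_2e^(-t) + c_3e^(2t), w(t) = 3c_1e^(-2t) + 3c_2e^(-t) + c_3e^(2t)

Coefficient matrix A = [[-2, 0, 0], [-20, -10, 12], [-21, -9, 11]].
det(A - λI) = 0 gives eigenvalues λ = -2, -1, 2.
For λ=-2: eigenvector (1,2,3).
For λ=-1: eigenvector (0,4,3).
For λ=2: eigenvector (0,1,1).
General solution: c_1e^(-2t)(1,2,3) + c_2e^(-t)(0,4,3) + c_3e^(2t)(0,1,1).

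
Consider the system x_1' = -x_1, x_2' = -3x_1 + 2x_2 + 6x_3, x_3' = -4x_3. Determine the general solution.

Coefficient matrix A = [[-1, 0, 0], [-3, 2, 6], [0, 0, -4]].
det(A - λI) = 0 gives eigenvalues λ = -1, -4, 2.
For λ=-1: eigenvector (1,1,0).
For λ=-4: eigenvector (0,-1,1).
For λ=2: eigenvector (0,1,0).
General solution: C_1e^(-t)(1,1,0) + C_2e^(-4t)(0,-1,1) + C_3e^(2t)(0,1,0).

x_1(t) = C_1e^(-t), x_2(t) = C_1e^(-t) - C_2e^(-4t) + C_3e^(2t), x_3(t) = C_2e^(-4t)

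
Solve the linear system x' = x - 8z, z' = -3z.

Coefficient matrix A = [[1, -8], [0, -3]].
Characteristic polynomial det(A - λI) = λ^2 + 2λ - 3 = 0.
Eigenvalues λ = -3, 1.
For λ=-3: (A-λI) row 1 is [4, -8], so an eigenvector is (2, 1).
For λ=1: (A-λI) row 1 is [0, -8], so an eigenvector is (1, 0).
General solution: c_1e^(-3t)(2,1) + c_2e^(t)(1,0).

x(t) = 2c_1e^(-3t) + c_2e^(t), z(t) = c_1e^(-3t)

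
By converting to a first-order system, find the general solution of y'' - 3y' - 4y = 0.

Let x_1 = y, x_2 = y'. Then x_1' = x_2 and x_2' = 4x_1 + 3x_2.
A = [[0,1],[4,3]]; det(A-λI) = λ^2 - 3λ - 4.
Eigenvalues λ = 4, -1 with eigenvectors (1,4), (1,-1).

y(t) = C_1e^(4t) + C_2e^(-t)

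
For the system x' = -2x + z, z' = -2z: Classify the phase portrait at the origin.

stable improper node

A = [[-2,1],[0,-2]]; det(A-λI) = λ^2 + 4λ + 4.
repeated λ = -2 with a single eigenvector.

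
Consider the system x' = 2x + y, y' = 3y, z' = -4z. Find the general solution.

x(t) = K_1e^(2t) + K_2e^(3t), y(t) = K_2e^(3t), z(t) = K_3e^(-4t)

Coefficient matrix A = [[2, 1, 0], [0, 3, 0], [0, 0, -4]].
det(A - λI) = 0 gives eigenvalues λ = 2, 3, -4.
For λ=2: eigenvector (1,0,0).
For λ=3: eigenvector (1,1,0).
For λ=-4: eigenvector (0,0,1).
General solution: K_1e^(2t)(1,0,0) + K_2e^(3t)(1,1,0) + K_3e^(-4t)(0,0,1).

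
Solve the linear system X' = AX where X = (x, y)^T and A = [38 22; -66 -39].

Coefficient matrix A = [[38, 22], [-66, -39]].
Characteristic polynomial det(A - λI) = λ^2 + λ - 30 = 0.
Eigenvalues λ = 5, -6.
For λ=5: (A-λI) row 1 is [33, 22], so an eigenvector is (2, -3).
For λ=-6: (A-λI) row 1 is [44, 22], so an eigenvector is (1, -2).
General solution: K_1e^(5t)(2,-3) + K_2e^(-6t)(1,-2).

x(t) = 2K_1e^(5t) + K_2e^(-6t), y(t) = -3K_1e^(5t) - 2K_2e^(-6t)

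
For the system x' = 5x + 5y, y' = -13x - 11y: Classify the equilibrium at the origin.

A = [[5,5],[-13,-11]]; det(A-λI) = λ^2 + 6λ + 10.
λ = -3 ± i: negative real part.

stable spiral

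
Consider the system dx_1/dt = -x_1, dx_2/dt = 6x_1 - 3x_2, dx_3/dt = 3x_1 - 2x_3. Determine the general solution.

x_1(t) = c_1e^(-t), x_2(t) = 3c_1e^(-t) + c_2e^(-3t), x_3(t) = 3c_1e^(-t) + c_3e^(-2t)

Coefficient matrix A = [[-1, 0, 0], [6, -3, 0], [3, 0, -2]].
det(A - λI) = 0 gives eigenvalues λ = -1, -3, -2.
For λ=-1: eigenvector (1,3,3).
For λ=-3: eigenvector (0,1,0).
For λ=-2: eigenvector (0,0,1).
General solution: c_1e^(-t)(1,3,3) + c_2e^(-3t)(0,1,0) + c_3e^(-2t)(0,0,1).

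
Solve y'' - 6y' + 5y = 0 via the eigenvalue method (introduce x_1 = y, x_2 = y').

y(t) = C_1e^(t) + C_2e^(5t)

Let x_1 = y, x_2 = y'. Then x_1' = x_2 and x_2' = -5x_1 + 6x_2.
A = [[0,1],[-5,6]]; det(A-λI) = λ^2 - 6λ + 5.
Eigenvalues λ = 1, 5 with eigenvectors (1,1), (1,5).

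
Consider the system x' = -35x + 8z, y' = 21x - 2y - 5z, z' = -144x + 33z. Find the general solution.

x(t) = C_1e^(-3t) + 2C_2e^(t), y(t) = -C_1e^(-3t) - C_2e^(t) + C_3e^(-2t), z(t) = 4C_1e^(-3t) + 9C_2e^(t)

Coefficient matrix A = [[-35, 0, 8], [21, -2, -5], [-144, 0, 33]].
det(A - λI) = 0 gives eigenvalues λ = -3, 1, -2.
For λ=-3: eigenvector (1,-1,4).
For λ=1: eigenvector (2,-1,9).
For λ=-2: eigenvector (0,1,0).
General solution: C_1e^(-3t)(1,-1,4) + C_2e^(t)(2,-1,9) + C_3e^(-2t)(0,1,0).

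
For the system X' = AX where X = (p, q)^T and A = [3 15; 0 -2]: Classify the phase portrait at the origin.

saddle

A = [[3,15],[0,-2]]; det(A-λI) = λ^2 - λ - 6.
λ = -2, 3: opposite signs.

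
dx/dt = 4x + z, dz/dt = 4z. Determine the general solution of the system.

x(t) = -C_1e^(4t) - C_2te^(4t) + C_2e^(4t), z(t) = -C_2e^(4t)

Coefficient matrix A = [[4, 1], [0, 4]].
Characteristic polynomial det(A - λI) = λ^2 - 8λ + 16 = 0.
Single eigenvalue λ = 4 with algebraic multiplicity 2.
Eigenvector v = (-1,0); generalized eigenvector w with (A-λI)w=v is (1,-1).
General solution: e^(4t)[C_1·v + C_2·(t·v + w)].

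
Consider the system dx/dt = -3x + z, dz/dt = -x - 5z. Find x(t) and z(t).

x(t) = -K_1e^(-4t) - K_2te^(-4t) - 2K_2e^(-4t), z(t) = K_1e^(-4t) + K_2te^(-4t) + K_2e^(-4t)

Coefficient matrix A = [[-3, 1], [-1, -5]].
Characteristic polynomial det(A - λI) = λ^2 + 8λ + 16 = 0.
Single eigenvalue λ = -4 with algebraic multiplicity 2.
Eigenvector v = (-1,1); generalized eigenvector w with (A-λI)w=v is (-2,1).
General solution: e^(-4t)[K_1·v + K_2·(t·v + w)].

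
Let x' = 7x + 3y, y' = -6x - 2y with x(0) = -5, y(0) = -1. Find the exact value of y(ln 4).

2768

A = [[7,3],[-6,-2]]; eigenvalues λ = 1, 4.
Eigenvectors: (1,-2) for λ=1, (-1,1) for λ=4.
From the initial condition, c_1 = 6, c_2 = 11.
y(ln 4) = (6)(4^1)(-2) + (11)(4^4)(1) = 2768.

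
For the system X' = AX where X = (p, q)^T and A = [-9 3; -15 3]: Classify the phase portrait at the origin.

stable spiral

A = [[-9,3],[-15,3]]; det(A-λI) = λ^2 + 6λ + 18.
λ = -3 ± 3i: negative real part.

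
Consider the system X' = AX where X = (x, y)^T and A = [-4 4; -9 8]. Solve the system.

Coefficient matrix A = [[-4, 4], [-9, 8]].
Characteristic polynomial det(A - λI) = λ^2 - 4λ + 4 = 0.
Single eigenvalue λ = 2 with algebraic multiplicity 2.
Eigenvector v = (-2,-3); generalized eigenvector w with (A-λI)w=v is (1,1).
General solution: e^(2t)[c_1·v + c_2·(t·v + w)].

x(t) = -2c_1e^(2t) - 2c_2te^(2t) + c_2e^(2t), y(t) = -3c_1e^(2t) - 3c_2te^(2t) + c_2e^(2t)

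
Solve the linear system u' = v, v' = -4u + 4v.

Coefficient matrix A = [[0, 1], [-4, 4]].
Characteristic polynomial det(A - λI) = λ^2 - 4λ + 4 = 0.
Single eigenvalue λ = 2 with algebraic multiplicity 2.
Eigenvector v = (-1,-2); generalized eigenvector w with (A-λI)w=v is (0,-1).
General solution: e^(2t)[c_1·v + c_2·(t·v + w)].

u(t) = -c_1e^(2t) - c_2te^(2t), v(t) = -2c_1e^(2t) - 2c_2te^(2t) - c_2e^(2t)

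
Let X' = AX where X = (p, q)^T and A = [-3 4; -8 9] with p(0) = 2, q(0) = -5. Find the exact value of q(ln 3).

-3375

A = [[-3,4],[-8,9]]; eigenvalues λ = 1, 5.
Eigenvectors: (1,1) for λ=1, (-1,-2) for λ=5.
From the initial condition, c_1 = 9, c_2 = 7.
q(ln 3) = (9)(3^1)(1) + (7)(3^5)(-2) = -3375.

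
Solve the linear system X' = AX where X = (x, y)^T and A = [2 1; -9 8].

Coefficient matrix A = [[2, 1], [-9, 8]].
Characteristic polynomial det(A - λI) = λ^2 - 10λ + 25 = 0.
Single eigenvalue λ = 5 with algebraic multiplicity 2.
Eigenvector v = (1,3); generalized eigenvector w with (A-λI)w=v is (-1,-2).
General solution: e^(5t)[K_1·v + K_2·(t·v + w)].

x(t) = K_1e^(5t) + K_2te^(5t) - K_2e^(5t), y(t) = 3K_1e^(5t) + 3K_2te^(5t) - 2K_2e^(5t)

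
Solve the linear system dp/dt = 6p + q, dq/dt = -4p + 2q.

Coefficient matrix A = [[6, 1], [-4, 2]].
Characteristic polynomial det(A - λI) = λ^2 - 8λ + 16 = 0.
Single eigenvalue λ = 4 with algebraic multiplicity 2.
Eigenvector v = (-1,2); generalized eigenvector w with (A-λI)w=v is (1,-3).
General solution: e^(4t)[K_1·v + K_2·(t·v + w)].

p(t) = -K_1e^(4t) - K_2te^(4t) + K_2e^(4t), q(t) = 2K_1e^(4t) + 2K_2te^(4t) - 3K_2e^(4t)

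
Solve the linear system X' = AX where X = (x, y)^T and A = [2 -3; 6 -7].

Coefficient matrix A = [[2, -3], [6, -7]].
Characteristic polynomial det(A - λI) = λ^2 + 5λ + 4 = 0.
Eigenvalues λ = -1, -4.
For λ=-1: (A-λI) row 1 is [3, -3], so an eigenvector is (-1, -1).
For λ=-4: (A-λI) row 1 is [6, -3], so an eigenvector is (-1, -2).
General solution: K_1e^(-t)(-1,-1) + K_2e^(-4t)(-1,-2).

x(t) = -K_1e^(-t) - K_2e^(-4t), y(t) = -K_1e^(-t) - 2K_2e^(-4t)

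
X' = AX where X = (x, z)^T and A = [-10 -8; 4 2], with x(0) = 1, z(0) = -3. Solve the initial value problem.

Coefficient matrix A = [[-10, -8], [4, 2]].
Characteristic polynomial det(A - λI) = λ^2 + 8λ + 12 = 0.
Eigenvalues λ = -6, -2.
For λ=-6: (A-λI) row 1 is [-4, -8], so an eigenvector is (-2, 1).
For λ=-2: (A-λI) row 1 is [-8, -8], so an eigenvector is (-1, 1).
General solution: c_1e^(-6t)(-2,1) + c_2e^(-2t)(-1,1).
Applying x(0)=1, z(0)=-3 gives c_1=2, c_2=-5.

x(t) = 5e^(-2t) - 4e^(-6t), z(t) = -5e^(-2t) + 2e^(-6t)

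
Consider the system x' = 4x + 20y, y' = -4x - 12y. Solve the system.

Coefficient matrix A = [[4, 20], [-4, -12]].
Characteristic polynomial det(A - λI) = λ^2 + 8λ + 32 = 0.
Eigenvalues λ = -4 ± 4i (complex conjugate pair).
For λ=-4+4i: an eigenvector is (1,0) - i(2,-1) = (1 - 2i, 0 + i).
A real fundamental pair from Re and Im of e^((-4+4i)t)v: X_1 = e^(-4t)(cos(4t)·(1,0) + sin(4t)·(2,-1)), X_2 = e^(-4t)(sin(4t)·(1,0) - cos(4t)·(2,-1)).
General solution: C_1X_1 + C_2X_2.

x(t) = 2C_1e^(-4t)sin(4t) + C_1e^(-4t)cos(4t) + C_2e^(-4t)sin(4t) - 2C_2e^(-4t)cos(4t), y(t) = -C_1e^(-4t)sin(4t) + C_2e^(-4t)cos(4t)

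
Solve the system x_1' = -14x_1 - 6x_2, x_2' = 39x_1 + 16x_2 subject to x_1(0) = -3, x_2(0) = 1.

x_1(t) = 13e^(t)sin(3t) - 3e^(t)cos(3t), x_2(t) = -34e^(t)sin(3t) + e^(t)cos(3t)

Coefficient matrix A = [[-14, -6], [39, 16]].
Characteristic polynomial det(A - λI) = λ^2 - 2λ + 10 = 0.
Eigenvalues λ = 1 ± 3i (complex conjugate pair).
For λ=1+3i: an eigenvector is (-1,2) - i(1,-3) = (-1 - i, 2 + 3i).
A real fundamental pair from Re and Im of e^((1+3i)t)v: X_1 = e^(t)(cos(3t)·(-1,2) + sin(3t)·(1,-3)), X_2 = e^(t)(sin(3t)·(-1,2) - cos(3t)·(1,-3)).
General solution: c_1X_1 + c_2X_2.
Applying x_1(0)=-3, x_2(0)=1 gives c_1=8, c_2=-5.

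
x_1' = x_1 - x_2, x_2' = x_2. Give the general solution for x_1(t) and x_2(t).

x_1(t) = C_1e^(t) + C_2te^(t) - 2C_2e^(t), x_2(t) = -C_2e^(t)

Coefficient matrix A = [[1, -1], [0, 1]].
Characteristic polynomial det(A - λI) = λ^2 - 2λ + 1 = 0.
Single eigenvalue λ = 1 with algebraic multiplicity 2.
Eigenvector v = (1,0); generalized eigenvector w with (A-λI)w=v is (-2,-1).
General solution: e^(t)[C_1·v + C_2·(t·v + w)].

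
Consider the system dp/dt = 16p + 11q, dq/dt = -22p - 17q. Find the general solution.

p(t) = c_1e^(5t) + c_2e^(-6t), q(t) = -c_1e^(5t) - 2c_2e^(-6t)

Coefficient matrix A = [[16, 11], [-22, -17]].
Characteristic polynomial det(A - λI) = λ^2 + λ - 30 = 0.
Eigenvalues λ = 5, -6.
For λ=5: (A-λI) row 1 is [11, 11], so an eigenvector is (1, -1).
For λ=-6: (A-λI) row 1 is [22, 11], so an eigenvector is (1, -2).
General solution: c_1e^(5t)(1,-1) + c_2e^(-6t)(1,-2).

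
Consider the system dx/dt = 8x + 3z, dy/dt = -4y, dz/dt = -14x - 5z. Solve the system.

Coefficient matrix A = [[8, 0, 3], [0, -4, 0], [-14, 0, -5]].
det(A - λI) = 0 gives eigenvalues λ = 2, -4, 1.
For λ=2: eigenvector (1,0,-2).
For λ=-4: eigenvector (0,1,0).
For λ=1: eigenvector (-3,0,7).
General solution: C_1e^(2t)(1,0,-2) + C_2e^(-4t)(0,1,0) + C_3e^(t)(-3,0,7).

x(t) = C_1e^(2t) - 3C_3e^(t), y(t) = C_2e^(-4t), z(t) = -2C_1e^(2t) + 7C_3e^(t)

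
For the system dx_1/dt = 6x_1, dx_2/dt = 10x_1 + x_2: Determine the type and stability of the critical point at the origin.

A = [[6,0],[10,1]]; det(A-λI) = λ^2 - 7λ + 6.
λ = 6, 1: both positive.

unstable node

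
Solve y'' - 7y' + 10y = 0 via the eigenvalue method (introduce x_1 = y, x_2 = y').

y(t) = C_1e^(5t) + C_2e^(2t)

Let x_1 = y, x_2 = y'. Then x_1' = x_2 and x_2' = -10x_1 + 7x_2.
A = [[0,1],[-10,7]]; det(A-λI) = λ^2 - 7λ + 10.
Eigenvalues λ = 5, 2 with eigenvectors (1,5), (1,2).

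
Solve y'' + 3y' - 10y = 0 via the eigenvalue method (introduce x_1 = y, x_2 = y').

Let x_1 = y, x_2 = y'. Then x_1' = x_2 and x_2' = 10x_1 - 3x_2.
A = [[0,1],[10,-3]]; det(A-λI) = λ^2 + 3λ - 10.
Eigenvalues λ = -5, 2 with eigenvectors (1,-5), (1,2).

y(t) = c_1e^(-5t) + c_2e^(2t)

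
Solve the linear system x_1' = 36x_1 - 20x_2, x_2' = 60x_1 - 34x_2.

x_1(t) = 2c_1e^(6t) - c_2e^(-4t), x_2(t) = 3c_1e^(6t) - 2c_2e^(-4t)

Coefficient matrix A = [[36, -20], [60, -34]].
Characteristic polynomial det(A - λI) = λ^2 - 2λ - 24 = 0.
Eigenvalues λ = 6, -4.
For λ=6: (A-λI) row 1 is [30, -20], so an eigenvector is (2, 3).
For λ=-4: (A-λI) row 1 is [40, -20], so an eigenvector is (-1, -2).
General solution: c_1e^(6t)(2,3) + c_2e^(-4t)(-1,-2).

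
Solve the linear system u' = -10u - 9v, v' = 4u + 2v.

u(t) = 3c_1e^(-4t) + 3c_2te^(-4t) + c_2e^(-4t), v(t) = -2c_1e^(-4t) - 2c_2te^(-4t) - c_2e^(-4t)

Coefficient matrix A = [[-10, -9], [4, 2]].
Characteristic polynomial det(A - λI) = λ^2 + 8λ + 16 = 0.
Single eigenvalue λ = -4 with algebraic multiplicity 2.
Eigenvector v = (3,-2); generalized eigenvector w with (A-λI)w=v is (1,-1).
General solution: e^(-4t)[c_1·v + c_2·(t·v + w)].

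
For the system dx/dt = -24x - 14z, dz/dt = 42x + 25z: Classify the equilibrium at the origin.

A = [[-24,-14],[42,25]]; det(A-λI) = λ^2 - λ - 12.
λ = -3, 4: opposite signs.

saddle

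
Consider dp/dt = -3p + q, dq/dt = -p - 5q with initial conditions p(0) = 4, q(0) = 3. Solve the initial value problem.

Coefficient matrix A = [[-3, 1], [-1, -5]].
Characteristic polynomial det(A - λI) = λ^2 + 8λ + 16 = 0.
Single eigenvalue λ = -4 with algebraic multiplicity 2.
Eigenvector v = (1,-1); generalized eigenvector w with (A-λI)w=v is (0,1).
General solution: e^(-4t)[C_1·v + C_2·(t·v + w)].
Applying p(0)=4, q(0)=3 gives C_1=4, C_2=7.

p(t) = 7te^(-4t) + 4e^(-4t), q(t) = -7te^(-4t) + 3e^(-4t)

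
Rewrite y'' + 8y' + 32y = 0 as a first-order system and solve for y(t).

y(t) = C_1e^(-4t)cos(4t) + C_2e^(-4t)sin(4t)

Let x_1 = y, x_2 = y'. Then x_1' = x_2 and x_2' = -32x_1 - 8x_2.
A = [[0,1],[-32,-8]]; det(A-λI) = λ^2 + 8λ + 32.
Eigenvalues λ = -4 ± 4i.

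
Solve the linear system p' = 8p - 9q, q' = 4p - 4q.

Coefficient matrix A = [[8, -9], [4, -4]].
Characteristic polynomial det(A - λI) = λ^2 - 4λ + 4 = 0.
Single eigenvalue λ = 2 with algebraic multiplicity 2.
Eigenvector v = (-3,-2); generalized eigenvector w with (A-λI)w=v is (-2,-1).
General solution: e^(2t)[K_1·v + K_2·(t·v + w)].

p(t) = -3K_1e^(2t) - 3K_2te^(2t) - 2K_2e^(2t), q(t) = -2K_1e^(2t) - 2K_2te^(2t) - K_2e^(2t)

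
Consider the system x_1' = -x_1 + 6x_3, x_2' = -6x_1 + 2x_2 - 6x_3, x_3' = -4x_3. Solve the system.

x_1(t) = C_1e^(-t) - 2C_3e^(-4t), x_2(t) = 2C_1e^(-t) + C_2e^(2t) - C_3e^(-4t), x_3(t) = C_3e^(-4t)

Coefficient matrix A = [[-1, 0, 6], [-6, 2, -6], [0, 0, -4]].
det(A - λI) = 0 gives eigenvalues λ = -1, 2, -4.
For λ=-1: eigenvector (1,2,0).
For λ=2: eigenvector (0,1,0).
For λ=-4: eigenvector (-2,-1,1).
General solution: C_1e^(-t)(1,2,0) + C_2e^(2t)(0,1,0) + C_3e^(-4t)(-2,-1,1).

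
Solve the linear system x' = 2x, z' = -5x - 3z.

Coefficient matrix A = [[2, 0], [-5, -3]].
Characteristic polynomial det(A - λI) = λ^2 + λ - 6 = 0.
Eigenvalues λ = -3, 2.
For λ=-3: (A-λI) row 1 is [5, 0], so an eigenvector is (0, -1).
For λ=2: (A-λI) row 2 is [-5, -5], so an eigenvector is (1, -1).
General solution: C_1e^(-3t)(0,-1) + C_2e^(2t)(1,-1).

x(t) = C_2e^(2t), z(t) = -C_1e^(-3t) - C_2e^(2t)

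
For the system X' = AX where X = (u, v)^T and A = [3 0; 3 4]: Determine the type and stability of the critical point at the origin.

unstable node

A = [[3,0],[3,4]]; det(A-λI) = λ^2 - 7λ + 12.
λ = 4, 3: both positive.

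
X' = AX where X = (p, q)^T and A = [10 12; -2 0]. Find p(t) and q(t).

p(t) = 2K_1e^(4t) + 3K_2e^(6t), q(t) = -K_1e^(4t) - K_2e^(6t)

Coefficient matrix A = [[10, 12], [-2, 0]].
Characteristic polynomial det(A - λI) = λ^2 - 10λ + 24 = 0.
Eigenvalues λ = 4, 6.
For λ=4: (A-λI) row 1 is [6, 12], so an eigenvector is (2, -1).
For λ=6: (A-λI) row 1 is [4, 12], so an eigenvector is (3, -1).
General solution: K_1e^(4t)(2,-1) + K_2e^(6t)(3,-1).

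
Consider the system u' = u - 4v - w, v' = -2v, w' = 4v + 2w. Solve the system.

Coefficient matrix A = [[1, -4, -1], [0, -2, 0], [0, 4, 2]].
det(A - λI) = 0 gives eigenvalues λ = 1, -2, 2.
For λ=1: eigenvector (1,0,0).
For λ=-2: eigenvector (-1,-1,1).
For λ=2: eigenvector (-1,0,1).
General solution: C_1e^(t)(1,0,0) + C_2e^(-2t)(-1,-1,1) + C_3e^(2t)(-1,0,1).

u(t) = C_1e^(t) - C_2e^(-2t) - C_3e^(2t), v(t) = -C_2e^(-2t), w(t) = C_2e^(-2t) + C_3e^(2t)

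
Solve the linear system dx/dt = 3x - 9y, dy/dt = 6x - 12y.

x(t) = -C_1e^(-6t) + 3C_2e^(-3t), y(t) = -C_1e^(-6t) + 2C_2e^(-3t)

Coefficient matrix A = [[3, -9], [6, -12]].
Characteristic polynomial det(A - λI) = λ^2 + 9λ + 18 = 0.
Eigenvalues λ = -6, -3.
For λ=-6: (A-λI) row 1 is [9, -9], so an eigenvector is (-1, -1).
For λ=-3: (A-λI) row 1 is [6, -9], so an eigenvector is (3, 2).
General solution: C_1e^(-6t)(-1,-1) + C_2e^(-3t)(3,2).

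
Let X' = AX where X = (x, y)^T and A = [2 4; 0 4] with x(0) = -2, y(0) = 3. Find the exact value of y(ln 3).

243

A = [[2,4],[0,4]]; eigenvalues λ = 4, 2.
Eigenvectors: (2,1) for λ=4, (-1,0) for λ=2.
From the initial condition, c_1 = 3, c_2 = 8.
y(ln 3) = (3)(3^4)(1) + (8)(3^2)(0) = 243.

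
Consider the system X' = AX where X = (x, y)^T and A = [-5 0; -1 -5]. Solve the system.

x(t) = c_2e^(-5t), y(t) = -c_1e^(-5t) - c_2te^(-5t) - 3c_2e^(-5t)

Coefficient matrix A = [[-5, 0], [-1, -5]].
Characteristic polynomial det(A - λI) = λ^2 + 10λ + 25 = 0.
Single eigenvalue λ = -5 with algebraic multiplicity 2.
Eigenvector v = (0,-1); generalized eigenvector w with (A-λI)w=v is (1,-3).
General solution: e^(-5t)[c_1·v + c_2·(t·v + w)].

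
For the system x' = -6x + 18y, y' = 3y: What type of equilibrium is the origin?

A = [[-6,18],[0,3]]; det(A-λI) = λ^2 + 3λ - 18.
λ = 3, -6: opposite signs.

saddle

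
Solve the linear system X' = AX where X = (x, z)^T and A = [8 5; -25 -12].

Coefficient matrix A = [[8, 5], [-25, -12]].
Characteristic polynomial det(A - λI) = λ^2 + 4λ + 29 = 0.
Eigenvalues λ = -2 ± 5i (complex conjugate pair).
For λ=-2+5i: an eigenvector is (-1,2) - i(0,1) = (-1, 2 - i).
A real fundamental pair from Re and Im of e^((-2+5i)t)v: X_1 = e^(-2t)(cos(5t)·(-1,2) + sin(5t)·(0,1)), X_2 = e^(-2t)(sin(5t)·(-1,2) - cos(5t)·(0,1)).
General solution: c_1X_1 + c_2X_2.

x(t) = -c_1e^(-2t)cos(5t) - c_2e^(-2t)sin(5t), z(t) = c_1e^(-2t)sin(5t) + 2c_1e^(-2t)cos(5t) + 2c_2e^(-2t)sin(5t) - c_2e^(-2t)cos(5t)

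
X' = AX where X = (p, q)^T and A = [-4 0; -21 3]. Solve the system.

Coefficient matrix A = [[-4, 0], [-21, 3]].
Characteristic polynomial det(A - λI) = λ^2 + λ - 12 = 0.
Eigenvalues λ = 3, -4.
For λ=3: (A-λI) row 1 is [-7, 0], so an eigenvector is (0, -1).
For λ=-4: (A-λI) row 2 is [-21, 7], so an eigenvector is (-1, -3).
General solution: C_1e^(3t)(0,-1) + C_2e^(-4t)(-1,-3).

p(t) = -C_2e^(-4t), q(t) = -C_1e^(3t) - 3C_2e^(-4t)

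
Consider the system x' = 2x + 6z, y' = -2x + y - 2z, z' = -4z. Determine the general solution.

Coefficient matrix A = [[2, 0, 6], [-2, 1, -2], [0, 0, -4]].
det(A - λI) = 0 gives eigenvalues λ = 2, -4, 1.
For λ=2: eigenvector (1,-2,0).
For λ=-4: eigenvector (-1,0,1).
For λ=1: eigenvector (0,1,0).
General solution: K_1e^(2t)(1,-2,0) + K_2e^(-4t)(-1,0,1) + K_3e^(t)(0,1,0).

x(t) = K_1e^(2t) - K_2e^(-4t), y(t) = -2K_1e^(2t) + K_3e^(t), z(t) = K_2e^(-4t)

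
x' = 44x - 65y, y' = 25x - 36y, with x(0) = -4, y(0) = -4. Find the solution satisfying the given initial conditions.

x(t) = 20e^(4t)sin(5t) - 4e^(4t)cos(5t), y(t) = 12e^(4t)sin(5t) - 4e^(4t)cos(5t)

Coefficient matrix A = [[44, -65], [25, -36]].
Characteristic polynomial det(A - λI) = λ^2 - 8λ + 41 = 0.
Eigenvalues λ = 4 ± 5i (complex conjugate pair).
For λ=4+5i: an eigenvector is (2,1) - i(3,2) = (2 - 3i, 1 - 2i).
A real fundamental pair from Re and Im of e^((4+5i)t)v: X_1 = e^(4t)(cos(5t)·(2,1) + sin(5t)·(3,2)), X_2 = e^(4t)(sin(5t)·(2,1) - cos(5t)·(3,2)).
General solution: K_1X_1 + K_2X_2.
Applying x(0)=-4, y(0)=-4 gives K_1=4, K_2=4.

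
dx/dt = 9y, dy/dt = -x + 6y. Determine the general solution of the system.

x(t) = -3c_1e^(3t) - 3c_2te^(3t) - 2c_2e^(3t), y(t) = -c_1e^(3t) - c_2te^(3t) - c_2e^(3t)

Coefficient matrix A = [[0, 9], [-1, 6]].
Characteristic polynomial det(A - λI) = λ^2 - 6λ + 9 = 0.
Single eigenvalue λ = 3 with algebraic multiplicity 2.
Eigenvector v = (-3,-1); generalized eigenvector w with (A-λI)w=v is (-2,-1).
General solution: e^(3t)[c_1·v + c_2·(t·v + w)].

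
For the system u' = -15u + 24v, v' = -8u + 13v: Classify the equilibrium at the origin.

saddle

A = [[-15,24],[-8,13]]; det(A-λI) = λ^2 + 2λ - 3.
λ = 1, -3: opposite signs.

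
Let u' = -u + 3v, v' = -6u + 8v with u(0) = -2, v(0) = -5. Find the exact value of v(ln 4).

-6128

A = [[-1,3],[-6,8]]; eigenvalues λ = 2, 5.
Eigenvectors: (-1,-1) for λ=2, (-1,-2) for λ=5.
From the initial condition, c_1 = -1, c_2 = 3.
v(ln 4) = (-1)(4^2)(-1) + (3)(4^5)(-2) = -6128.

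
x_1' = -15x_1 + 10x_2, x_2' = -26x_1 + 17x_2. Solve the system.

Coefficient matrix A = [[-15, 10], [-26, 17]].
Characteristic polynomial det(A - λI) = λ^2 - 2λ + 5 = 0.
Eigenvalues λ = 1 ± 2i (complex conjugate pair).
For λ=1+2i: an eigenvector is (1,2) - i(2,3) = (1 - 2i, 2 - 3i).
A real fundamental pair from Re and Im of e^((1+2i)t)v: X_1 = e^(t)(cos(2t)·(1,2) + sin(2t)·(2,3)), X_2 = e^(t)(sin(2t)·(1,2) - cos(2t)·(2,3)).
General solution: K_1X_1 + K_2X_2.

x_1(t) = 2K_1e^(t)sin(2t) + K_1e^(t)cos(2t) + K_2e^(t)sin(2t) - 2K_2e^(t)cos(2t), x_2(t) = 3K_1e^(t)sin(2t) + 2K_1e^(t)cos(2t) + 2K_2e^(t)sin(2t) - 3K_2e^(t)cos(2t)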